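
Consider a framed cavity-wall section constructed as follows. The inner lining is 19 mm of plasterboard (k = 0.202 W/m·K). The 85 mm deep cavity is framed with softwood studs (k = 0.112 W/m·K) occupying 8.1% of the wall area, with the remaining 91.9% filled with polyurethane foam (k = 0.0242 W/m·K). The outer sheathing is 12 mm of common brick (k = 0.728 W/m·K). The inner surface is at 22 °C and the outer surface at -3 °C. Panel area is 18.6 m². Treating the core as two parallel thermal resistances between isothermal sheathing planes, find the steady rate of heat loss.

Q ≈ 165 W

Sheathing layers in series; stud and cavity paths in parallel between them.
R_inner = 0.019/(0.202×18.6) = 0.005057 K/W
R_stud  = 0.085/(0.112×0.081×18.6) = 0.5037 K/W
R_cav   = 0.085/(0.0242×0.919×18.6) = 0.2055 K/W
1/R_core = 1/R_stud + 1/R_cav → R_core = 0.1459 K/W
R_outer = 0.012/(0.728×18.6) = 8.862×10^-4 K/W
R_total = 0.1519 K/W
Q = ΔT/R_total = 25/0.1519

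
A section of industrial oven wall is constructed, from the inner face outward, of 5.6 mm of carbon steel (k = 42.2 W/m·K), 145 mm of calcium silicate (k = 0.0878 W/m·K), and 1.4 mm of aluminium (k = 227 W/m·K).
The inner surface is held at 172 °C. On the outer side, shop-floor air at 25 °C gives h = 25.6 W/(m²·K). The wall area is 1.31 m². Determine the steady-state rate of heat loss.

Thermal resistances in series:
R_carbon steel = L/(kA) = 0.0056/(42.2×1.31) = 1.013×10^-4 K/W
R_calcium silicate = L/(kA) = 0.145/(0.0878×1.31) = 1.261 K/W
R_aluminium = L/(kA) = 0.0014/(227×1.31) = 4.708×10^-6 K/W
R_outer film = 1/(h_o·A) = 1/(25.6×1.31) = 0.02982 K/W
R_total = 1.291 K/W
Q = ΔT / R_total = 147 / 1.291

Q ≈ 114 W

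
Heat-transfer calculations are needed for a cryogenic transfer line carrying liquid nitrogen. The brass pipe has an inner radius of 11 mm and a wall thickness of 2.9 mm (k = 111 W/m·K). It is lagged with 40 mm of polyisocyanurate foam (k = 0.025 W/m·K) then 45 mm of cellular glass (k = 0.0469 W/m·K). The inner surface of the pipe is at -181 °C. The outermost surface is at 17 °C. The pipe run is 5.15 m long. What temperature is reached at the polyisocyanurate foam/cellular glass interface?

Per-layer cylindrical resistances, series-summed:
R_brass pipe wall = ln(13.9/11)/(2π×111×5.15) = 6.515×10^-5 K/W
R_polyisocyanurate foam = ln(53.9/13.9)/(2π×0.025×5.15) = 1.675 K/W
R_cellular glass = ln(98.9/53.9)/(2π×0.0469×5.15) = 0.4 K/W
R_total = 2.075 K/W
Q = ΔT/R_total = 198/2.075
Q = 95.4 W
T_interface = T_inner + Q·ΣR(inner→interface) = -181 + 95.4×1.675

T ≈ -21.2 °C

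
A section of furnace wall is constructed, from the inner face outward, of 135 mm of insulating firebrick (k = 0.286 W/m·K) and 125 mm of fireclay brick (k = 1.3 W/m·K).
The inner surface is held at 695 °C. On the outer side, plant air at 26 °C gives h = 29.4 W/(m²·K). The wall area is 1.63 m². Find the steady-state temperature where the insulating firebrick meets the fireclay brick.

Treating each layer as a thermal resistance in series:
R_insulating firebrick = L/(kA) = 0.135/(0.286×1.63) = 0.2896 K/W
R_fireclay brick = L/(kA) = 0.125/(1.3×1.63) = 0.05899 K/W
R_outer film = 1/(h_o·A) = 1/(29.4×1.63) = 0.02087 K/W
R_total = 0.3694 K/W;  Q = ΔT/R_total = 669/0.3694 = 1811 W
T_interface = T_inner − Q·ΣR(inner→interface) = 695 − 1810×0.2896

T ≈ 171 °C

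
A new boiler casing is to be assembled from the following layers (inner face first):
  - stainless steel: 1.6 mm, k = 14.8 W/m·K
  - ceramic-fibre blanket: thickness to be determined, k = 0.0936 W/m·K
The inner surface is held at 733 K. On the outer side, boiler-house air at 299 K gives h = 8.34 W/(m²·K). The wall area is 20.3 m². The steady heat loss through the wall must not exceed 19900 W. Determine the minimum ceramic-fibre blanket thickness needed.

L ≈ 30.2 mm

Series thermal resistances:
R_stainless steel = L/(kA) = 0.0016/(14.8×20.3) = 5.326×10^-6 K/W
R_outer film = 1/(h_o·A) = 1/(8.34×20.3) = 0.005907 K/W
Sum of the known resistances R_other = 0.005912 K/W
Required total resistance R_tot = ΔT/Q_allow = 434/19900 = 0.02181 K/W
R_ceramic-fibre blanket = R_tot − R_other = 0.0159 K/W
L = R·k·A = 0.0159×0.0936×20.3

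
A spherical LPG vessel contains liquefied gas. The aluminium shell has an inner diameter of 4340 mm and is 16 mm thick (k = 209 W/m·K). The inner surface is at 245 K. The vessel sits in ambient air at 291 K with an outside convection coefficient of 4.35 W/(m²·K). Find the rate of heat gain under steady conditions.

Spherical conduction: R = (1/r_in − 1/r_out)/(4πk) per layer; series-sum.
R_aluminium shell = (1/2.17 − 1/2.186)/(4π×209) = 1.284×10^-6 K/W
R_outer film = 1/(h·4πr_o²) = 1/(4.35×4π×2.186²) = 0.003828 K/W
R_total = 0.00383 K/W
Q = ΔT/R_total = 46/0.00383

Q ≈ 12000 W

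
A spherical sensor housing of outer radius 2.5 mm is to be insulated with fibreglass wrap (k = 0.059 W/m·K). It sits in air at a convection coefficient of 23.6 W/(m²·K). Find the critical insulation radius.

r_cr ≈ 5 mm

For a sphere r_cr = 2k/h = 2×0.059/23.6
r_cr = 5 mm; since the bare radius (2.5 mm) is below r_cr, adding a thin layer of insulation will *increase* heat loss.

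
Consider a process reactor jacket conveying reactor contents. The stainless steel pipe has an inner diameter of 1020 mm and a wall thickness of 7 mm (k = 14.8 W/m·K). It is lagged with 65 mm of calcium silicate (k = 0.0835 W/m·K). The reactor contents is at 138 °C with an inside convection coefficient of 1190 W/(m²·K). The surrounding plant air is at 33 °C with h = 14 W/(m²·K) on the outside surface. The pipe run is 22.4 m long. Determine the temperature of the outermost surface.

T ≈ 41.3 °C

Per-layer cylindrical resistances, series-summed:
R_inner film = 1/(h_i·2πr₁L) = 1/(1190×2π×0.51×22.4) = 1.171×10^-5 K/W
R_stainless steel pipe wall = ln(517/510)/(2π×14.8×22.4) = 6.544×10^-6 K/W
R_calcium silicate = ln(582/517)/(2π×0.0835×22.4) = 0.01008 K/W
R_outer film = 1/(h_o·2πr_oL) = 1/(14×2π×0.582×22.4) = 8.72×10^-4 K/W
R_total = 0.01097 K/W
Q = ΔT/R_total = 105/0.01097
Q = 9570 W
T_interface = T_inner − Q·ΣR(inner→interface) = 138 − 9570×0.0101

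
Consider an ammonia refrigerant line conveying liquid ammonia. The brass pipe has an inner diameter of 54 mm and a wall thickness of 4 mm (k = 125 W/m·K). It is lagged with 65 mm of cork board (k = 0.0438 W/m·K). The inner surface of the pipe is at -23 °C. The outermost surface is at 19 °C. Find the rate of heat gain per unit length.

Radial resistances (cylindrical: R_cond = ln(r_o/r_i)/(2πkL), R_conv = 1/(h·2πrL)):
R_brass pipe wall = ln(31/27)/(2π×125×1) = 1.759×10^-4 K/W
R_cork board = ln(96/31)/(2π×0.0438×1) = 4.107 K/W
R_total = 4.108 K/W
Q = ΔT/R_total = 42/4.108

q′ ≈ 10.2 W/m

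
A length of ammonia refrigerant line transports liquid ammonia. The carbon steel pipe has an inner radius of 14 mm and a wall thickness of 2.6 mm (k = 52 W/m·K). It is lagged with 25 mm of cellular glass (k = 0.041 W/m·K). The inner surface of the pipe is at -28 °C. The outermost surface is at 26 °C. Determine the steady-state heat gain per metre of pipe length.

q′ ≈ 15.1 W/m

Radial resistances (cylindrical: R_cond = ln(r_o/r_i)/(2πkL), R_conv = 1/(h·2πrL)):
R_carbon steel pipe wall = ln(16.6/14)/(2π×52×1) = 5.214×10^-4 K/W
R_cellular glass = ln(41.6/16.6)/(2π×0.041×1) = 3.566 K/W
R_total = 3.567 K/W
Q = ΔT/R_total = 54/3.567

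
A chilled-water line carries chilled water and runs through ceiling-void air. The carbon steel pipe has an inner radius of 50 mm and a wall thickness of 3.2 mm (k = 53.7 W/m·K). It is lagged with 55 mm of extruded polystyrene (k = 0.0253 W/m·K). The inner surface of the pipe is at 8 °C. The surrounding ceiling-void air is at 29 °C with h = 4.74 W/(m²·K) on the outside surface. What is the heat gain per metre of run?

Cylindrical conduction, so R = ln(r₂/r₁)/(2πkL) per layer, in series:
R_carbon steel pipe wall = ln(53.2/50)/(2π×53.7×1) = 1.839×10^-4 K/W
R_extruded polystyrene = ln(108.2/53.2)/(2π×0.0253×1) = 4.466 K/W
R_outer film = 1/(h_o·2πr_oL) = 1/(4.74×2π×0.1082×1) = 0.3103 K/W
R_total = 4.776 K/W
Q = ΔT/R_total = 21/4.776

q′ ≈ 4.4 W/m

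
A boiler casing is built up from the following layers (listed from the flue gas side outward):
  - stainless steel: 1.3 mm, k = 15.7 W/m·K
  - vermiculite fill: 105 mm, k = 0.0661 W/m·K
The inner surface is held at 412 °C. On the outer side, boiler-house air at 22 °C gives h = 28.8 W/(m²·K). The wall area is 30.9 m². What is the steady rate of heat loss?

Q ≈ 7420 W

Series thermal resistances:
R_stainless steel = L/(kA) = 0.0013/(15.7×30.9) = 2.68×10^-6 K/W
R_vermiculite fill = L/(kA) = 0.105/(0.0661×30.9) = 0.05141 K/W
R_outer film = 1/(h_o·A) = 1/(28.8×30.9) = 0.001124 K/W
R_total = 0.05253 K/W
Q = ΔT / R_total = 390 / 0.05253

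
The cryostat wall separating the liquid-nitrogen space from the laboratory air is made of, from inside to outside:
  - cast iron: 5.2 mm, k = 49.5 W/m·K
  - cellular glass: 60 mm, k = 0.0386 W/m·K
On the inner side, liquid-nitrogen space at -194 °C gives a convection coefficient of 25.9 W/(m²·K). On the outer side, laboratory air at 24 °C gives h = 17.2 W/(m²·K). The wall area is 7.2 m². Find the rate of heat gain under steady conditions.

Q ≈ 951 W

Model the wall as resistances in series:
R_inner film = 1/(h_i·A) = 1/(25.9×7.2) = 0.005363 K/W
R_cast iron = L/(kA) = 0.0052/(49.5×7.2) = 1.459×10^-5 K/W
R_cellular glass = L/(kA) = 0.06/(0.0386×7.2) = 0.2159 K/W
R_outer film = 1/(h_o·A) = 1/(17.2×7.2) = 0.008075 K/W
R_total = 0.2293 K/W
Q = ΔT / R_total = 218 / 0.2293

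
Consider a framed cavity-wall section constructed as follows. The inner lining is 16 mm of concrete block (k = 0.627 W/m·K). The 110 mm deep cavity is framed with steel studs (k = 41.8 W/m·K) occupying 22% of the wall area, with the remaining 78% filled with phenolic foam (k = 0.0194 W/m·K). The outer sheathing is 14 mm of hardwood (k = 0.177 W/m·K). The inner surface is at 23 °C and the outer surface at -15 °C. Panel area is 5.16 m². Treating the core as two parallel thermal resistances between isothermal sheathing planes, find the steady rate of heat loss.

Q ≈ 1680 W

Sheathing layers in series; stud and cavity paths in parallel between them.
R_inner = 0.016/(0.627×5.16) = 0.004945 K/W
R_stud  = 0.11/(41.8×0.22×5.16) = 0.002318 K/W
R_cav   = 0.11/(0.0194×0.78×5.16) = 1.409 K/W
1/R_core = 1/R_stud + 1/R_cav → R_core = 0.002314 K/W
R_outer = 0.014/(0.177×5.16) = 0.01533 K/W
R_total = 0.02259 K/W
Q = ΔT/R_total = 38/0.02259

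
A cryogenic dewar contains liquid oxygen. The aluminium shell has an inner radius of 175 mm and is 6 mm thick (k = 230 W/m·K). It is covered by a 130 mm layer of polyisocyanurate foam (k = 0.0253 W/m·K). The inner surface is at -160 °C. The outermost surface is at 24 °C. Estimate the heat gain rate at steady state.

Q ≈ 25.3 W

For a spherical shell R = (1/r₁ − 1/r₂)/(4πk); film R = 1/(h·4πr²). In series:
R_aluminium shell = (1/0.175 − 1/0.181)/(4π×230) = 6.554×10^-5 K/W
R_polyisocyanurate foam = (1/0.181 − 1/0.311)/(4π×0.0253) = 7.264 K/W
R_total = 7.264 K/W
Q = ΔT/R_total = 184/7.264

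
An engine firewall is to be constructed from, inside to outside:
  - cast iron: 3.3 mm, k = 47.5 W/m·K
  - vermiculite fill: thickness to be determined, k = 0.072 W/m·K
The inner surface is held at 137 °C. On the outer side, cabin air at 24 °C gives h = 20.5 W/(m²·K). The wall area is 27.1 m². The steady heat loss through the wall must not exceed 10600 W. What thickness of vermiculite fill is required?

L ≈ 17.3 mm

Thermal resistances in series:
R_cast iron = L/(kA) = 0.0033/(47.5×27.1) = 2.564×10^-6 K/W
R_outer film = 1/(h_o·A) = 1/(20.5×27.1) = 0.0018 K/W
Sum of the known resistances R_other = 0.001803 K/W
Required total resistance R_tot = ΔT/Q_allow = 113/10600 = 0.01066 K/W
R_vermiculite fill = R_tot − R_other = 0.008858 K/W
L = R·k·A = 0.008858×0.072×27.1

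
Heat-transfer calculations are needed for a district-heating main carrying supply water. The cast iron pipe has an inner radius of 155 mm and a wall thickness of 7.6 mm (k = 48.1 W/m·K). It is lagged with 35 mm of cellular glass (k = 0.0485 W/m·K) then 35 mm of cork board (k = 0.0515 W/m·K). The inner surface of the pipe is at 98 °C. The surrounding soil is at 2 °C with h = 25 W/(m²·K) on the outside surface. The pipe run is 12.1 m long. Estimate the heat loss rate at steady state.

Cylindrical conduction, so R = ln(r₂/r₁)/(2πkL) per layer, in series:
R_cast iron pipe wall = ln(162.6/155)/(2π×48.1×12.1) = 1.309×10^-5 K/W
R_cellular glass = ln(197.6/162.6)/(2π×0.0485×12.1) = 0.05287 K/W
R_cork board = ln(232.6/197.6)/(2π×0.0515×12.1) = 0.04165 K/W
R_outer film = 1/(h_o·2πr_oL) = 1/(25×2π×0.2326×12.1) = 0.002262 K/W
R_total = 0.0968 K/W
Q = ΔT/R_total = 96/0.0968

Q ≈ 992 W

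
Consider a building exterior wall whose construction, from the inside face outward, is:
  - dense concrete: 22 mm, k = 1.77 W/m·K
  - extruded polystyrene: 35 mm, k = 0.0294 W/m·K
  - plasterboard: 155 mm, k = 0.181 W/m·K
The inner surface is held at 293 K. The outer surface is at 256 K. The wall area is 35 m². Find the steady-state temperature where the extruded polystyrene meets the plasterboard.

T ≈ 271 K

Model the wall as resistances in series:
R_dense concrete = L/(kA) = 0.022/(1.77×35) = 3.551×10^-4 K/W
R_extruded polystyrene = L/(kA) = 0.035/(0.0294×35) = 0.03401 K/W
R_plasterboard = L/(kA) = 0.155/(0.181×35) = 0.02447 K/W
R_total = 0.05884 K/W;  Q = ΔT/R_total = 37/0.05884 = 628.9 W
T_interface = T_inner − Q·ΣR(inner→interface) = 293 − 629×0.03437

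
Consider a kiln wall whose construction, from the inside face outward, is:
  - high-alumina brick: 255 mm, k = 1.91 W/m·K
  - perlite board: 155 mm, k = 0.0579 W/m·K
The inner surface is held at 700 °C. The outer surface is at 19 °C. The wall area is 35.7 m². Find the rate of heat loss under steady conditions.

Q ≈ 8650 W

Series thermal resistances:
R_high-alumina brick = L/(kA) = 0.255/(1.91×35.7) = 0.00374 K/W
R_perlite board = L/(kA) = 0.155/(0.0579×35.7) = 0.07499 K/W
R_total = 0.07873 K/W
Q = ΔT / R_total = 681 / 0.07873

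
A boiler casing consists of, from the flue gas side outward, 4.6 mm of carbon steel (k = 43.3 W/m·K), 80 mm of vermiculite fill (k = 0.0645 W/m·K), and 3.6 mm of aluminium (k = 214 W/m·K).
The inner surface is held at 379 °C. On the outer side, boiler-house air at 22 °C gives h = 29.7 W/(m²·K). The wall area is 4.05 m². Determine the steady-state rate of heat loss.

Thermal resistances in series:
R_carbon steel = L/(kA) = 0.0046/(43.3×4.05) = 2.623×10^-5 K/W
R_vermiculite fill = L/(kA) = 0.08/(0.0645×4.05) = 0.3062 K/W
R_aluminium = L/(kA) = 0.0036/(214×4.05) = 4.154×10^-6 K/W
R_outer film = 1/(h_o·A) = 1/(29.7×4.05) = 0.008314 K/W
R_total = 0.3146 K/W
Q = ΔT / R_total = 357 / 0.3146

Q ≈ 1130 W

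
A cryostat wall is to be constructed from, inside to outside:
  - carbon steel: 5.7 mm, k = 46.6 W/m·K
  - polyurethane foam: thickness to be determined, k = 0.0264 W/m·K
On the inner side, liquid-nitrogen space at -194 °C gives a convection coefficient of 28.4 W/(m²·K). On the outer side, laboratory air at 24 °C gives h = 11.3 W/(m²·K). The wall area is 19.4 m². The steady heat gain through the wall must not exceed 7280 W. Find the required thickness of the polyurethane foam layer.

Using the resistance-network approach (series):
R_inner film = 1/(h_i·A) = 1/(28.4×19.4) = 0.001815 K/W
R_carbon steel = L/(kA) = 0.0057/(46.6×19.4) = 6.305×10^-6 K/W
R_outer film = 1/(h_o·A) = 1/(11.3×19.4) = 0.004562 K/W
Sum of the known resistances R_other = 0.006383 K/W
Required total resistance R_tot = ΔT/Q_allow = 218/7280 = 0.02995 K/W
R_polyurethane foam = R_tot − R_other = 0.02356 K/W
L = R·k·A = 0.02356×0.0264×19.4

L ≈ 12.1 mm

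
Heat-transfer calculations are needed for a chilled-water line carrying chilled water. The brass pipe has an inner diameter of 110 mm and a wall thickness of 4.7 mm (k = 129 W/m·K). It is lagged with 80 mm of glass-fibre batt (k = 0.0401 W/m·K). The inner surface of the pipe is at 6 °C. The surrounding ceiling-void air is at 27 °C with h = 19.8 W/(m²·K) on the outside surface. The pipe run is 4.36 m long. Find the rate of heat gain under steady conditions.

Q ≈ 26.7 W

Radial resistances (cylindrical: R_cond = ln(r_o/r_i)/(2πkL), R_conv = 1/(h·2πrL)):
R_brass pipe wall = ln(59.7/55)/(2π×129×4.36) = 2.32×10^-5 K/W
R_glass-fibre batt = ln(139.7/59.7)/(2π×0.0401×4.36) = 0.7739 K/W
R_outer film = 1/(h_o·2πr_oL) = 1/(19.8×2π×0.1397×4.36) = 0.0132 K/W
R_total = 0.7871 K/W
Q = ΔT/R_total = 21/0.7871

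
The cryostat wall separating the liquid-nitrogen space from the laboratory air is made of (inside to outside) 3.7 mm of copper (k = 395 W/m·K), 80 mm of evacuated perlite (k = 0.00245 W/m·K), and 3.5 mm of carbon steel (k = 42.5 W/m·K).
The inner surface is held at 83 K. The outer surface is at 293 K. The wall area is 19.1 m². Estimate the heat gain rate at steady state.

Thermal resistances in series:
R_copper = L/(kA) = 0.0037/(395×19.1) = 4.904×10^-7 K/W
R_evacuated perlite = L/(kA) = 0.08/(0.00245×19.1) = 1.71 K/W
R_carbon steel = L/(kA) = 0.0035/(42.5×19.1) = 4.312×10^-6 K/W
R_total = 1.71 K/W
Q = ΔT / R_total = 210 / 1.71

Q ≈ 123 W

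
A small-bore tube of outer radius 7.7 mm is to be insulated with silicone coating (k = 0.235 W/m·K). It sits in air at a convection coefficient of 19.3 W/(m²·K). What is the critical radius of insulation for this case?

r_cr ≈ 12.2 mm

For a cylinder r_cr = k/h = 0.235/19.3
r_cr = 12.2 mm; since the bare radius (7.7 mm) is below r_cr, adding a thin layer of insulation will *increase* heat loss.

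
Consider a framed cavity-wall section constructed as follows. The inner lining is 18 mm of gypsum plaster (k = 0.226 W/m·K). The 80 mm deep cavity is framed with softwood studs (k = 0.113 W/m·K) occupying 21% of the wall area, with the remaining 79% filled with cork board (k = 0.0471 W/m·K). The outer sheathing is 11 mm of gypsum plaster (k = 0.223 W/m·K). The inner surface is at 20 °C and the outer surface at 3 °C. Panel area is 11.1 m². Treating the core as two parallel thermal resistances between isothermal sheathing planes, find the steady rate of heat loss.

Sheathing layers in series; stud and cavity paths in parallel between them.
R_inner = 0.018/(0.226×11.1) = 0.007175 K/W
R_stud  = 0.08/(0.113×0.21×11.1) = 0.3037 K/W
R_cav   = 0.08/(0.0471×0.79×11.1) = 0.1937 K/W
1/R_core = 1/R_stud + 1/R_cav → R_core = 0.1183 K/W
R_outer = 0.011/(0.223×11.1) = 0.004444 K/W
R_total = 0.1299 K/W
Q = ΔT/R_total = 17/0.1299

Q ≈ 131 W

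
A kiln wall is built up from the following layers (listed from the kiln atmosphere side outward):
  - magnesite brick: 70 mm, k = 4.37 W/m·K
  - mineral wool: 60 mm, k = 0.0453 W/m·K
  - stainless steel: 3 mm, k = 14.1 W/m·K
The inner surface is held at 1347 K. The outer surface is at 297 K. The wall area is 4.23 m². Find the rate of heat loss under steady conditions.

Q ≈ 3310 W

Using the resistance-network approach (series):
R_magnesite brick = L/(kA) = 0.07/(4.37×4.23) = 0.003787 K/W
R_mineral wool = L/(kA) = 0.06/(0.0453×4.23) = 0.3131 K/W
R_stainless steel = L/(kA) = 0.003/(14.1×4.23) = 5.03×10^-5 K/W
R_total = 0.317 K/W
Q = ΔT / R_total = 1050 / 0.317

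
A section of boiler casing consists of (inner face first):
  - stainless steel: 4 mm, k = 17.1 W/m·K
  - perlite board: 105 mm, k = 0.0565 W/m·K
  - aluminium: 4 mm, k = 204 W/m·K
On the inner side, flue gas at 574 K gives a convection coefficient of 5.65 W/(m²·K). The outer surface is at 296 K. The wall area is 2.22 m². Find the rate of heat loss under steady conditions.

Series thermal resistances:
R_inner film = 1/(h_i·A) = 1/(5.65×2.22) = 0.07973 K/W
R_stainless steel = L/(kA) = 0.004/(17.1×2.22) = 1.054×10^-4 K/W
R_perlite board = L/(kA) = 0.105/(0.0565×2.22) = 0.8371 K/W
R_aluminium = L/(kA) = 0.004/(204×2.22) = 8.832×10^-6 K/W
R_total = 0.917 K/W
Q = ΔT / R_total = 278 / 0.917

Q ≈ 303 W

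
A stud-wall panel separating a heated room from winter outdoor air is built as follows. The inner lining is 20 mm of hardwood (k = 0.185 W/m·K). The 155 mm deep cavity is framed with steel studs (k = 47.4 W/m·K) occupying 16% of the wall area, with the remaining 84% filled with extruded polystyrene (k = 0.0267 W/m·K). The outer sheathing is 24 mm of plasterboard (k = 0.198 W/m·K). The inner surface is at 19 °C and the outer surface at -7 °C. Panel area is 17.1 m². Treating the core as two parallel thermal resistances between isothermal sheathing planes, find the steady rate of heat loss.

Sheathing layers in series; stud and cavity paths in parallel between them.
R_inner = 0.02/(0.185×17.1) = 0.006322 K/W
R_stud  = 0.155/(47.4×0.16×17.1) = 0.001195 K/W
R_cav   = 0.155/(0.0267×0.84×17.1) = 0.4042 K/W
1/R_core = 1/R_stud + 1/R_cav → R_core = 0.001192 K/W
R_outer = 0.024/(0.198×17.1) = 0.007088 K/W
R_total = 0.0146 K/W
Q = ΔT/R_total = 26/0.0146

Q ≈ 1780 W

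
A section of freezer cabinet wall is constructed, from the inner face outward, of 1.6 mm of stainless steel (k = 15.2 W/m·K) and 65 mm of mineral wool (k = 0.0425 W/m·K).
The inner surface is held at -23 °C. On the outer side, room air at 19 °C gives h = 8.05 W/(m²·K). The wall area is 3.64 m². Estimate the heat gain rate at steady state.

Model the wall as resistances in series:
R_stainless steel = L/(kA) = 0.0016/(15.2×3.64) = 2.892×10^-5 K/W
R_mineral wool = L/(kA) = 0.065/(0.0425×3.64) = 0.4202 K/W
R_outer film = 1/(h_o·A) = 1/(8.05×3.64) = 0.03413 K/W
R_total = 0.4543 K/W
Q = ΔT / R_total = 42 / 0.4543

Q ≈ 92.4 W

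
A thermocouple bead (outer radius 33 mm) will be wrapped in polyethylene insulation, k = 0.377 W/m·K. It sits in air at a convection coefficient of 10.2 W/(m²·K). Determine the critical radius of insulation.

For a sphere r_cr = 2k/h = 2×0.377/10.2
r_cr = 73.9 mm; since the bare radius (33 mm) is below r_cr, adding a thin layer of insulation will *increase* heat loss.

r_cr ≈ 73.9 mm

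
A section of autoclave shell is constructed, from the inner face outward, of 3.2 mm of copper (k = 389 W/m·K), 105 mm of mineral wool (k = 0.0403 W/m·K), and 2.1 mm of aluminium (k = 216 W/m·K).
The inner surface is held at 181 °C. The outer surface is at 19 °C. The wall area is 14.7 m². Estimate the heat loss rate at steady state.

Q ≈ 914 W

Treating each layer as a thermal resistance in series:
R_copper = L/(kA) = 0.0032/(389×14.7) = 5.596×10^-7 K/W
R_mineral wool = L/(kA) = 0.105/(0.0403×14.7) = 0.1772 K/W
R_aluminium = L/(kA) = 0.0021/(216×14.7) = 6.614×10^-7 K/W
R_total = 0.1772 K/W
Q = ΔT / R_total = 162 / 0.1772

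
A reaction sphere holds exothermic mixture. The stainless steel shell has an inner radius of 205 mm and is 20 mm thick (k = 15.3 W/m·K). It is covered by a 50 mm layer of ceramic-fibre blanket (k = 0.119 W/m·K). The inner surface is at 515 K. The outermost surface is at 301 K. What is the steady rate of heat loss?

Radial (spherical) resistances in series:
R_stainless steel shell = (1/0.205 − 1/0.225)/(4π×15.3) = 0.002255 K/W
R_ceramic-fibre blanket = (1/0.225 − 1/0.275)/(4π×0.119) = 0.5404 K/W
R_total = 0.5426 K/W
Q = ΔT/R_total = 214/0.5426

Q ≈ 394 W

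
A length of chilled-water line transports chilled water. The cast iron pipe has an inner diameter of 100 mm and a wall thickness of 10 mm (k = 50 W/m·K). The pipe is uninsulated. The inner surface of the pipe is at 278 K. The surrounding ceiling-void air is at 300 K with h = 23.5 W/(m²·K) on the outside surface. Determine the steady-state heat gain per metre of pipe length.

Treating each annulus and film as a series resistance:
R_cast iron pipe wall = ln(60/50)/(2π×50×1) = 5.803×10^-4 K/W
R_outer film = 1/(h_o·2πr_oL) = 1/(23.5×2π×0.06×1) = 0.1129 K/W
R_total = 0.1135 K/W
Q = ΔT/R_total = 22/0.1135

q′ ≈ 194 W/m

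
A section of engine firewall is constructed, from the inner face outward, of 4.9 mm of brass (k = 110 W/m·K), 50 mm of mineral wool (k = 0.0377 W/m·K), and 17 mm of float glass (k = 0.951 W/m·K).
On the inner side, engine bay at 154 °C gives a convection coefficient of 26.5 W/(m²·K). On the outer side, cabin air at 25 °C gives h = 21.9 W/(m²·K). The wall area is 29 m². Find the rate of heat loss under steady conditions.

Q ≈ 2620 W

Using the resistance-network approach (series):
R_inner film = 1/(h_i·A) = 1/(26.5×29) = 0.001301 K/W
R_brass = L/(kA) = 0.0049/(110×29) = 1.536×10^-6 K/W
R_mineral wool = L/(kA) = 0.05/(0.0377×29) = 0.04573 K/W
R_float glass = L/(kA) = 0.017/(0.951×29) = 6.164×10^-4 K/W
R_outer film = 1/(h_o·A) = 1/(21.9×29) = 0.001575 K/W
R_total = 0.04923 K/W
Q = ΔT / R_total = 129 / 0.04923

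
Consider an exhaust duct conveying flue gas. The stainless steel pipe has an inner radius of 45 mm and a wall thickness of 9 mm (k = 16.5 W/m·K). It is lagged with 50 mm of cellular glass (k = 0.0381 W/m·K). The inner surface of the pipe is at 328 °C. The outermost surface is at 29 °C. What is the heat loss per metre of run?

Treating each annulus and film as a series resistance:
R_stainless steel pipe wall = ln(54/45)/(2π×16.5×1) = 0.001759 K/W
R_cellular glass = ln(104/54)/(2π×0.0381×1) = 2.738 K/W
R_total = 2.74 K/W
Q = ΔT/R_total = 299/2.74

q′ ≈ 109 W/m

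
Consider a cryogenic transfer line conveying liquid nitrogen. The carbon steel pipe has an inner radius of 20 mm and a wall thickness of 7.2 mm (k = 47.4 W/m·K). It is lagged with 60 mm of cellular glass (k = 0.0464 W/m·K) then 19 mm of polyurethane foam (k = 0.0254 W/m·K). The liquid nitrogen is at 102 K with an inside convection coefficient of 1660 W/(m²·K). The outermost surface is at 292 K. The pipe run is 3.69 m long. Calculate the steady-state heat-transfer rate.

Q ≈ 134 W

Cylindrical conduction, so R = ln(r₂/r₁)/(2πkL) per layer, in series:
R_inner film = 1/(h_i·2πr₁L) = 1/(1660×2π×0.02×3.69) = 0.001299 K/W
R_carbon steel pipe wall = ln(27.2/20)/(2π×47.4×3.69) = 2.798×10^-4 K/W
R_cellular glass = ln(87.2/27.2)/(2π×0.0464×3.69) = 1.083 K/W
R_polyurethane foam = ln(106.2/87.2)/(2π×0.0254×3.69) = 0.3347 K/W
R_total = 1.419 K/W
Q = ΔT/R_total = 190/1.419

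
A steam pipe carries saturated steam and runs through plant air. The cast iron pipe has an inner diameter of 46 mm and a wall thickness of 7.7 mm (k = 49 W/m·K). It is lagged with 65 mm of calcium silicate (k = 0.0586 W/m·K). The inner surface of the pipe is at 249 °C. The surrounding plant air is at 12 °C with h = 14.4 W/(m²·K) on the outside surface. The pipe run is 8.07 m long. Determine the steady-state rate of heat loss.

Radial resistances (cylindrical: R_cond = ln(r_o/r_i)/(2πkL), R_conv = 1/(h·2πrL)):
R_cast iron pipe wall = ln(30.7/23)/(2π×49×8.07) = 1.162×10^-4 K/W
R_calcium silicate = ln(95.7/30.7)/(2π×0.0586×8.07) = 0.3826 K/W
R_outer film = 1/(h_o·2πr_oL) = 1/(14.4×2π×0.0957×8.07) = 0.01431 K/W
R_total = 0.3971 K/W
Q = ΔT/R_total = 237/0.3971

Q ≈ 597 W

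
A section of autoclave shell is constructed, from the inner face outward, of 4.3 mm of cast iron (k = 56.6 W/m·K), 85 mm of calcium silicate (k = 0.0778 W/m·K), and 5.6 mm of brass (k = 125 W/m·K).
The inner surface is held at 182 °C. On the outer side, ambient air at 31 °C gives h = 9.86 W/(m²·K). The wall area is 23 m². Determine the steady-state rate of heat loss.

Using the resistance-network approach (series):
R_cast iron = L/(kA) = 0.0043/(56.6×23) = 3.303×10^-6 K/W
R_calcium silicate = L/(kA) = 0.085/(0.0778×23) = 0.0475 K/W
R_brass = L/(kA) = 0.0056/(125×23) = 1.948×10^-6 K/W
R_outer film = 1/(h_o·A) = 1/(9.86×23) = 0.00441 K/W
R_total = 0.05192 K/W
Q = ΔT / R_total = 151 / 0.05192

Q ≈ 2910 W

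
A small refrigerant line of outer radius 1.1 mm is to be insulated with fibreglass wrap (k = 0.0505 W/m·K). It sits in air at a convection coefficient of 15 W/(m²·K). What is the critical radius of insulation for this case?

r_cr ≈ 3.37 mm

For a cylinder r_cr = k/h = 0.0505/15
r_cr = 3.37 mm; since the bare radius (1.1 mm) is below r_cr, adding a thin layer of insulation will *increase* heat loss.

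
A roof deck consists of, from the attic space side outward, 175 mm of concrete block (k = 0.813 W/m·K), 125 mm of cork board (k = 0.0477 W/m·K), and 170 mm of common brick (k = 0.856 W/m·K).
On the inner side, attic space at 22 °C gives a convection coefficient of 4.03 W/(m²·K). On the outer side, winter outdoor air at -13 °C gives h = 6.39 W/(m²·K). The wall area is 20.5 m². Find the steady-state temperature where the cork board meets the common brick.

T ≈ -9.39 °C

Using the resistance-network approach (series):
R_inner film = 1/(h_i·A) = 1/(4.03×20.5) = 0.0121 K/W
R_concrete block = L/(kA) = 0.175/(0.813×20.5) = 0.0105 K/W
R_cork board = L/(kA) = 0.125/(0.0477×20.5) = 0.1278 K/W
R_common brick = L/(kA) = 0.17/(0.856×20.5) = 0.009688 K/W
R_outer film = 1/(h_o·A) = 1/(6.39×20.5) = 0.007634 K/W
R_total = 0.1678 K/W;  Q = ΔT/R_total = 35/0.1678 = 208.6 W
T_interface = T_inner − Q·ΣR(inner→interface) = 22 − 209×0.1504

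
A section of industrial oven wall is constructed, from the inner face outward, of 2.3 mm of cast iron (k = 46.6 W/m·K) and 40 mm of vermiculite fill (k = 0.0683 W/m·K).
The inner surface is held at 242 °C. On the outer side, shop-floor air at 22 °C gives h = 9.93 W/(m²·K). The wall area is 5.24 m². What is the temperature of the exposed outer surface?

T ≈ 54.3 °C

Treating each layer as a thermal resistance in series:
R_cast iron = L/(kA) = 0.0023/(46.6×5.24) = 9.419×10^-6 K/W
R_vermiculite fill = L/(kA) = 0.04/(0.0683×5.24) = 0.1118 K/W
R_outer film = 1/(h_o·A) = 1/(9.93×5.24) = 0.01922 K/W
R_total = 0.131 K/W;  Q = ΔT/R_total = 220/0.131 = 1679 W
T_interface = T_inner − Q·ΣR(inner→interface) = 242 − 1680×0.1118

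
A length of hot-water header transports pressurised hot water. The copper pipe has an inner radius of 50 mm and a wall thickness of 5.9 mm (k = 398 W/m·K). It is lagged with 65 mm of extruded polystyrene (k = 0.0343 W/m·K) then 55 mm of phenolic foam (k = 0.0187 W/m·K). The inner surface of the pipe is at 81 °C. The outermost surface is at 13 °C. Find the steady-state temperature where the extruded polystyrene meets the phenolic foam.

T ≈ 45.1 °C

For a radial system each layer contributes R = ln(r_out/r_in)/(2πkL); films add R = 1/(hA).
R_copper pipe wall = ln(55.9/50)/(2π×398×1) = 4.46×10^-5 K/W
R_extruded polystyrene = ln(120.9/55.9)/(2π×0.0343×1) = 3.579 K/W
R_phenolic foam = ln(175.9/120.9)/(2π×0.0187×1) = 3.191 K/W
R_total = 6.771 K/W
Q = ΔT/R_total = 68/6.771
Q = 10 W/m
T_interface = T_inner − Q·ΣR(inner→interface) = 81 − 10×3.579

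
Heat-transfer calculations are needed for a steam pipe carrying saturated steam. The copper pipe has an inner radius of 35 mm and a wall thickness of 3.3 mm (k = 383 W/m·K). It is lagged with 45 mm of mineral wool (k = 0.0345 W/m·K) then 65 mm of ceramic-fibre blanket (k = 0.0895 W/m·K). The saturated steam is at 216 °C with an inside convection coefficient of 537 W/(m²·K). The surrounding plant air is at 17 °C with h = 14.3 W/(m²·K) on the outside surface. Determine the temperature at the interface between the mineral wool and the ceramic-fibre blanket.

Cylindrical conduction, so R = ln(r₂/r₁)/(2πkL) per layer, in series:
R_inner film = 1/(h_i·2πr₁L) = 1/(537×2π×0.035×1) = 0.008468 K/W
R_copper pipe wall = ln(38.3/35)/(2π×383×1) = 3.744×10^-5 K/W
R_mineral wool = ln(83.3/38.3)/(2π×0.0345×1) = 3.584 K/W
R_ceramic-fibre blanket = ln(148.3/83.3)/(2π×0.0895×1) = 1.026 K/W
R_outer film = 1/(h_o·2πr_oL) = 1/(14.3×2π×0.1483×1) = 0.07505 K/W
R_total = 4.694 K/W
Q = ΔT/R_total = 199/4.694
Q = 42.4 W/m
T_interface = T_inner − Q·ΣR(inner→interface) = 216 − 42.4×3.593

T ≈ 63.7 °C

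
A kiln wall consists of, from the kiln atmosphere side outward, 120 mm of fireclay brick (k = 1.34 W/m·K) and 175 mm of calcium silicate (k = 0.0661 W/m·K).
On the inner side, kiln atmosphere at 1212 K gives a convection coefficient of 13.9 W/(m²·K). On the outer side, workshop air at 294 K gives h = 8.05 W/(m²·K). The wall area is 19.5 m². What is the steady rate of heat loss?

Q ≈ 6100 W

Thermal resistances in series:
R_inner film = 1/(h_i·A) = 1/(13.9×19.5) = 0.003689 K/W
R_fireclay brick = L/(kA) = 0.12/(1.34×19.5) = 0.004592 K/W
R_calcium silicate = L/(kA) = 0.175/(0.0661×19.5) = 0.1358 K/W
R_outer film = 1/(h_o·A) = 1/(8.05×19.5) = 0.00637 K/W
R_total = 0.1504 K/W
Q = ΔT / R_total = 918 / 0.1504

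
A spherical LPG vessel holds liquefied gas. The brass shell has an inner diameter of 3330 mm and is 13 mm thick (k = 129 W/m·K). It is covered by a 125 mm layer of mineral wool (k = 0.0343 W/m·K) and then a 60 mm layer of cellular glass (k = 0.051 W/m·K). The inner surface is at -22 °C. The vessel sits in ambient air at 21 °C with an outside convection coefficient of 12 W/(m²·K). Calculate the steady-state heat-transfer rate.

Q ≈ 342 W

For a spherical shell R = (1/r₁ − 1/r₂)/(4πk); film R = 1/(h·4πr²). In series:
R_brass shell = (1/1.665 − 1/1.678)/(4π×129) = 2.87×10^-6 K/W
R_mineral wool = (1/1.678 − 1/1.803)/(4π×0.0343) = 0.09586 K/W
R_cellular glass = (1/1.803 − 1/1.863)/(4π×0.051) = 0.02787 K/W
R_outer film = 1/(h·4πr_o²) = 1/(12×4π×1.863²) = 0.001911 K/W
R_total = 0.1256 K/W
Q = ΔT/R_total = 43/0.1256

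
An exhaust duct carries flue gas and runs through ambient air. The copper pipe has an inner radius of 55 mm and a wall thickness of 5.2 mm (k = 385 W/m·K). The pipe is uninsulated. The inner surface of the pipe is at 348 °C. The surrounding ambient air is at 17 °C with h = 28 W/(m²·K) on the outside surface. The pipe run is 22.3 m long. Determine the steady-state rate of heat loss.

Per-layer cylindrical resistances, series-summed:
R_copper pipe wall = ln(60.2/55)/(2π×385×22.3) = 1.675×10^-6 K/W
R_outer film = 1/(h_o·2πr_oL) = 1/(28×2π×0.0602×22.3) = 0.004234 K/W
R_total = 0.004236 K/W
Q = ΔT/R_total = 331/0.004236

Q ≈ 78100 W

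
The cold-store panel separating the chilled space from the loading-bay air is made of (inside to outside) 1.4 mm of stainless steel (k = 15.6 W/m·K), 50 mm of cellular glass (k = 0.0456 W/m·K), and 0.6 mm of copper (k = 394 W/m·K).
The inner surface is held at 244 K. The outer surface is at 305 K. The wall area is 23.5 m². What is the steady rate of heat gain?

Q ≈ 1310 W

Thermal resistances in series:
R_stainless steel = L/(kA) = 0.0014/(15.6×23.5) = 3.819×10^-6 K/W
R_cellular glass = L/(kA) = 0.05/(0.0456×23.5) = 0.04666 K/W
R_copper = L/(kA) = 0.0006/(394×23.5) = 6.48×10^-8 K/W
R_total = 0.04666 K/W
Q = ΔT / R_total = 61 / 0.04666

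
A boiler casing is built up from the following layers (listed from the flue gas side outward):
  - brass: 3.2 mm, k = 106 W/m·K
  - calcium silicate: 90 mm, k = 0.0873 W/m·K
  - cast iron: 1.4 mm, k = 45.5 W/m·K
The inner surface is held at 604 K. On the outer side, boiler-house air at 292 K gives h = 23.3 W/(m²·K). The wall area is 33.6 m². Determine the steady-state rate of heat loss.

Using the resistance-network approach (series):
R_brass = L/(kA) = 0.0032/(106×33.6) = 8.985×10^-7 K/W
R_calcium silicate = L/(kA) = 0.09/(0.0873×33.6) = 0.03068 K/W
R_cast iron = L/(kA) = 0.0014/(45.5×33.6) = 9.158×10^-7 K/W
R_outer film = 1/(h_o·A) = 1/(23.3×33.6) = 0.001277 K/W
R_total = 0.03196 K/W
Q = ΔT / R_total = 312 / 0.03196

Q ≈ 9760 W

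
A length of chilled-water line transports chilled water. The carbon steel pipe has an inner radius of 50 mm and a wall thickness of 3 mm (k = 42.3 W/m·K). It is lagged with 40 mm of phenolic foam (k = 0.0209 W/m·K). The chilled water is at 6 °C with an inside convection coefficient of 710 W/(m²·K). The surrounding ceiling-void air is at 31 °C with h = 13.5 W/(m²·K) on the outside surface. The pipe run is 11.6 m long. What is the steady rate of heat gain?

Cylindrical conduction, so R = ln(r₂/r₁)/(2πkL) per layer, in series:
R_inner film = 1/(h_i·2πr₁L) = 1/(710×2π×0.05×11.6) = 3.865×10^-4 K/W
R_carbon steel pipe wall = ln(53/50)/(2π×42.3×11.6) = 1.89×10^-5 K/W
R_phenolic foam = ln(93/53)/(2π×0.0209×11.6) = 0.3691 K/W
R_outer film = 1/(h_o·2πr_oL) = 1/(13.5×2π×0.093×11.6) = 0.01093 K/W
R_total = 0.3805 K/W
Q = ΔT/R_total = 25/0.3805

Q ≈ 65.7 W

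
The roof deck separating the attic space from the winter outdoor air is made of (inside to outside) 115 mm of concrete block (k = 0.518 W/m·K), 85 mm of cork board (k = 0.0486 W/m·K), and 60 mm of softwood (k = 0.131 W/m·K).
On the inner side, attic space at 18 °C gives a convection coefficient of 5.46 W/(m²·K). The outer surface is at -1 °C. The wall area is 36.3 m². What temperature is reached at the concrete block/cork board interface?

Treating each layer as a thermal resistance in series:
R_inner film = 1/(h_i·A) = 1/(5.46×36.3) = 0.005045 K/W
R_concrete block = L/(kA) = 0.115/(0.518×36.3) = 0.006116 K/W
R_cork board = L/(kA) = 0.085/(0.0486×36.3) = 0.04818 K/W
R_softwood = L/(kA) = 0.06/(0.131×36.3) = 0.01262 K/W
R_total = 0.07196 K/W;  Q = ΔT/R_total = 19/0.07196 = 264 W
T_interface = T_inner − Q·ΣR(inner→interface) = 18 − 264×0.01116

T ≈ 15.1 °C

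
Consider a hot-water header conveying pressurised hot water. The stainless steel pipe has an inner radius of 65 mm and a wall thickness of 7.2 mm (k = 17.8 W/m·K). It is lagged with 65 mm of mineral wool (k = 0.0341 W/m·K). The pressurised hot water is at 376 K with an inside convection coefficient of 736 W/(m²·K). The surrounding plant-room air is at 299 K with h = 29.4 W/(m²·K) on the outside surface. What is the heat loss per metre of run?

Radial resistances (cylindrical: R_cond = ln(r_o/r_i)/(2πkL), R_conv = 1/(h·2πrL)):
R_inner film = 1/(h_i·2πr₁L) = 1/(736×2π×0.065×1) = 0.003327 K/W
R_stainless steel pipe wall = ln(72.2/65)/(2π×17.8×1) = 9.393×10^-4 K/W
R_mineral wool = ln(137.2/72.2)/(2π×0.0341×1) = 2.996 K/W
R_outer film = 1/(h_o·2πr_oL) = 1/(29.4×2π×0.1372×1) = 0.03946 K/W
R_total = 3.04 K/W
Q = ΔT/R_total = 77/3.04

q′ ≈ 25.3 W/m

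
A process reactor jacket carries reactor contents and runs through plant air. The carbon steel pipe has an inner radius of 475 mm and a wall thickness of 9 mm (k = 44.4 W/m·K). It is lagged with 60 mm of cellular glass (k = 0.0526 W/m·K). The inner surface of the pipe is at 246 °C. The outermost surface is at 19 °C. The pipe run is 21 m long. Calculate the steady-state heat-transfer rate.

Q ≈ 13500 W

Treating each annulus and film as a series resistance:
R_carbon steel pipe wall = ln(484/475)/(2π×44.4×21) = 3.204×10^-6 K/W
R_cellular glass = ln(544/484)/(2π×0.0526×21) = 0.01684 K/W
R_total = 0.01684 K/W
Q = ΔT/R_total = 227/0.01684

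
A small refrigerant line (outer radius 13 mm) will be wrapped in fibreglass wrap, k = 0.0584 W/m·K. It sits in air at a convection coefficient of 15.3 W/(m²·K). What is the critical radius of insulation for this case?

For a cylinder r_cr = k/h = 0.0584/15.3
r_cr = 3.82 mm; since the bare radius (13 mm) is above r_cr, any added insulation will reduce heat loss.

r_cr ≈ 3.82 mm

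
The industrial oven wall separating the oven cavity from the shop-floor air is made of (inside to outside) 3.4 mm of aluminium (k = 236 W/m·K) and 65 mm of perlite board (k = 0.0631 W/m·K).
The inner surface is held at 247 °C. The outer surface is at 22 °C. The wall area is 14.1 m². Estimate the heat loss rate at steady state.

Q ≈ 3080 W

Thermal resistances in series:
R_aluminium = L/(kA) = 0.0034/(236×14.1) = 1.022×10^-6 K/W
R_perlite board = L/(kA) = 0.065/(0.0631×14.1) = 0.07306 K/W
R_total = 0.07306 K/W
Q = ΔT / R_total = 225 / 0.07306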